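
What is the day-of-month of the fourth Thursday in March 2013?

28

March 1, 2013 is a Friday, so the first Thursday is the 7th.
The fourth Thursday is 7 + 21 = 28.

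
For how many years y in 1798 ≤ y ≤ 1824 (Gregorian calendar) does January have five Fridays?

13

January has 31 days; it has five Fridays when Friday falls among the first (month-length − 28) days — i.e. when January 1 is one of Friday/Thursday/Wednesday.
January 1 by year: 1798:Mon 1799:Tue 1800:Wed✓ 1801:Thu✓ 1802:Fri✓ 1803:Sat 1804:Sun 1805:Tue 1806:Wed✓ 1807:Thu✓ 1808:Fri✓ 1809:Sun 1810:Mon 1811:Tue 1812:Wed✓ 1813:Fri✓ 1814:Sat 1815:Sun 1816:Mon 1817:Wed✓ 1818:Thu✓ 1819:Fri✓ 1820:Sat 1821:Mon 1822:Tue 1823:Wed✓ 1824:Thu✓
Years with five Fridays: 1800, 1801, 1802, 1806, 1807, 1808, 1812, 1813, 1817, 1818, 1819, 1823, 1824 → 13.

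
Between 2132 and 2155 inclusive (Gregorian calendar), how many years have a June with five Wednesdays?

6

June has 30 days; it has five Wednesdays when Wednesday falls among the first (month-length − 28) days — i.e. when June 1 is one of Wednesday/Tuesday.
June 1 by year: 2132:Sun 2133:Mon 2134:Tue✓ 2135:Wed✓ 2136:Fri 2137:Sat 2138:Sun 2139:Mon 2140:Wed✓ 2141:Thu 2142:Fri 2143:Sat 2144:Mon 2145:Tue✓ 2146:Wed✓ 2147:Thu 2148:Sat 2149:Sun 2150:Mon 2151:Tue✓ 2152:Thu 2153:Fri 2154:Sat 2155:Sun
Years with five Wednesdays: 2134, 2135, 2140, 2145, 2146, 2151 → 6.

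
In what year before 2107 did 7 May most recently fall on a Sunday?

From one year to the next, a fixed date's weekday advances by 1, or by 2 when a Feb 29 lies between the two dates.
2107: May 7 is Saturday.
2106: Friday (−1)
2105: Thursday (−1)
2104: Wednesday (−1)
2103: Monday (−2)
2102: Sunday (−1)
7 May falls on a Sunday in 2102.

2102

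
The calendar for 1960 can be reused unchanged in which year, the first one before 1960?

1932

Two years share a calendar iff Jan 1 falls on the same weekday and both are leap or both are common. 1960: Jan 1 is Friday, leap year.
1959: Jan 1 Thursday, common
1958: Jan 1 Wednesday, common
1957: Jan 1 Tuesday, common
1956: Jan 1 Sunday, leap
1955: Jan 1 Saturday, common
1954: Jan 1 Friday, common
1953: Jan 1 Thursday, common
1952: Jan 1 Tuesday, leap
1951: Jan 1 Monday, common
1950: Jan 1 Sunday, common
1949: Jan 1 Saturday, common
1948: Jan 1 Thursday, leap
1947: Jan 1 Wednesday, common
1946: Jan 1 Tuesday, common
1945: Jan 1 Monday, common
1944: Jan 1 Saturday, leap
1943: Jan 1 Friday, common
1942: Jan 1 Thursday, common
1941: Jan 1 Wednesday, common
1940: Jan 1 Monday, leap
1939: Jan 1 Sunday, common
1938: Jan 1 Saturday, common
1937: Jan 1 Friday, common
1936: Jan 1 Wednesday, leap
1935: Jan 1 Tuesday, common
1934: Jan 1 Monday, common
1933: Jan 1 Sunday, common
1932: Jan 1 Friday, leap
1932 matches on both conditions.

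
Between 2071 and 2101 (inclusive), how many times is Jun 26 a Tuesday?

4

Track Jun 26's weekday year by year (advancing +1, or +2 across a Feb 29):
  2071: Fri  2072: Sun (+2)  2073: Mon (+1)  2074: Tue (+1) ✓  2075: Wed (+1)
  2076: Fri (+2)  2077: Sat (+1)  2078: Sun (+1)  2079: Mon (+1)  2080: Wed (+2)
  2081: Thu (+1)  2082: Fri (+1)  2083: Sat (+1)  2084: Mon (+2)  … (3 more years) …
  2088: Sat (+2)  2089: Sun (+1)  2090: Mon (+1)  2091: Tue (+1) ✓  2092: Thu (+2)
  2093: Fri (+1)  2094: Sat (+1)  2095: Sun (+1)  2096: Tue (+2) ✓  2097: Wed (+1)
  2098: Thu (+1)  2099: Fri (+1)  2100: Sat (+1)  2101: Sun (+1)
Tuesday years: 2074, 2085, 2091, 2096 — 4 in total.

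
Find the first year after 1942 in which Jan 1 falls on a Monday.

Jan 1 advances by 2 weekdays after a leap year and by 1 after a common year.
1942: Jan 1 is Thursday.
1943: Friday
1944: Saturday (leap)
1945: Monday
1945 begins on a Monday

1945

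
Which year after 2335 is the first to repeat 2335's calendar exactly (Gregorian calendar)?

Two years share a calendar iff Jan 1 falls on the same weekday and both are leap or both are common. 2335: Jan 1 is Tuesday, common year.
2336: Jan 1 Wednesday, leap
2337: Jan 1 Friday, common
2338: Jan 1 Saturday, common
2339: Jan 1 Sunday, common
2340: Jan 1 Monday, leap
2341: Jan 1 Wednesday, common
2342: Jan 1 Thursday, common
2343: Jan 1 Friday, common
2344: Jan 1 Saturday, leap
2345: Jan 1 Monday, common
2346: Jan 1 Tuesday, common
2346 matches on both conditions.

2346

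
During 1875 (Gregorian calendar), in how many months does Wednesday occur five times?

A month of length L has five Wednesdays iff its first Wednesday is on day ≤ L−28 (so day 1–3 in a 31-day month, 1–2 in a 30-day month, day 1 in a leap February).
Checking each month of 1875: Jan starts Fri (31d); Feb starts Mon (28d); Mar starts Mon (31d) ✓; Apr starts Thu (30d); May starts Sat (31d); Jun starts Tue (30d) ✓; Jul starts Thu (31d); Aug starts Sun (31d); Sep starts Wed (30d) ✓; Oct starts Fri (31d); Nov starts Mon (30d); Dec starts Wed (31d) ✓.
Five-Wednesday months: March, June, September, December → 4.

4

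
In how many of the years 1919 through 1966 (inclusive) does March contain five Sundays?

20

March has 31 days; it has five Sundays when Sunday falls among the first (month-length − 28) days — i.e. when March 1 is one of Sunday/Saturday/Friday.
March 1 by year: 1919:Sat✓ 1920:Mon 1921:Tue 1922:Wed 1923:Thu 1924:Sat✓ 1925:Sun✓ 1926:Mon 1927:Tue 1928:Thu 1929:Fri✓ 1930:Sat✓ 1931:Sun✓ 1932:Tue 1933:Wed …(18 more)… 1952:Sat✓ 1953:Sun✓ 1954:Mon 1955:Tue 1956:Thu 1957:Fri✓ 1958:Sat✓ 1959:Sun✓ 1960:Tue 1961:Wed 1962:Thu 1963:Fri✓ 1964:Sun✓ 1965:Mon 1966:Tue
Years with five Sundays: 1919, 1924, 1925, 1929, 1930, 1931, 1935, 1936, 1940, 1941, 1942, 1946, 1947, 1952, 1953, 1957, 1958, 1959, 1963, 1964 → 20.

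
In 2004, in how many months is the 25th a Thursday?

2

Check the 25th of each month of 2004: Jan 25: Sun, Feb 25: Wed, Mar 25: Thu, Apr 25: Sun, May 25: Tue, Jun 25: Fri, Jul 25: Sun, Aug 25: Wed, Sep 25: Sat, Oct 25: Mon, Nov 25: Thu, Dec 25: Sat.
Thursday occurs in March, November — 2 months.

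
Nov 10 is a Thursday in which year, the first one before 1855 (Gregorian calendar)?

1853

From one year to the next, a fixed date's weekday advances by 1, or by 2 when a Feb 29 lies between the two dates.
1855: November 10 is Saturday.
1854: Friday (−1)
1853: Thursday (−1)
Nov 10 falls on a Thursday in 1853.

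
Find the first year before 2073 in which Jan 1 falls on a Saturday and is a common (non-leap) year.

Jan 1 advances by 2 weekdays after a leap year and by 1 after a common year.
2073: Jan 1 is Sunday.
2072: Friday (leap)
2071: Thursday
2070: Wednesday
2069: Tuesday
2068: Sunday (leap)
2067: Saturday
2067 begins on a Saturday and is a common year.

2067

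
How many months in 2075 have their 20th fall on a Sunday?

Check the 20th of each month of 2075: Jan 20: Sun, Feb 20: Wed, Mar 20: Wed, Apr 20: Sat, May 20: Mon, Jun 20: Thu, Jul 20: Sat, Aug 20: Tue, Sep 20: Fri, Oct 20: Sun, Nov 20: Wed, Dec 20: Fri.
Sunday occurs in January, October — 2 months.

2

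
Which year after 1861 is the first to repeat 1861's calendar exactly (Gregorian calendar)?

Two years share a calendar iff Jan 1 falls on the same weekday and both are leap or both are common. 1861: Jan 1 is Tuesday, common year.
1862: Jan 1 Wednesday, common
1863: Jan 1 Thursday, common
1864: Jan 1 Friday, leap
1865: Jan 1 Sunday, common
1866: Jan 1 Monday, common
1867: Jan 1 Tuesday, common
1867 matches on both conditions.

1867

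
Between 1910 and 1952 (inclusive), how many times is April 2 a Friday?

6

Track April 2's weekday year by year (advancing +1, or +2 across a Feb 29):
  1910: Sat  1911: Sun (+1)  1912: Tue (+2)  1913: Wed (+1)  1914: Thu (+1)
  1915: Fri (+1) ✓  1916: Sun (+2)  1917: Mon (+1)  1918: Tue (+1)  1919: Wed (+1)
  1920: Fri (+2) ✓  1921: Sat (+1)  1922: Sun (+1)  1923: Mon (+1)  … (15 more years) …
  1939: Sun (+1)  1940: Tue (+2)  1941: Wed (+1)  1942: Thu (+1)  1943: Fri (+1) ✓
  1944: Sun (+2)  1945: Mon (+1)  1946: Tue (+1)  1947: Wed (+1)  1948: Fri (+2) ✓
  1949: Sat (+1)  1950: Sun (+1)  1951: Mon (+1)  1952: Wed (+2)
Friday years: 1915, 1920, 1926, 1937, 1943, 1948 — 6 in total.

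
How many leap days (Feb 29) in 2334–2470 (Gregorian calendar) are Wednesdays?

Leap years in 2334–2470: 34 of them.
Feb 29 weekday advances by 5 (mod 7) from one leap year to the next four years later (or differs when a century non-leap intervenes).
Leap-day weekdays: 2336:Sat 2340:Thu 2344:Tue 2348:Sun 2352:Fri 2356:Wed✓ 2360:Mon 2364:Sat 2368:Thu 2372:Tue 2376:Sun 2380:Fri 2384:Wed✓ …(8 more)… 2420:Sat 2424:Thu 2428:Tue 2432:Sun 2436:Fri 2440:Wed✓ 2444:Mon 2448:Sat 2452:Thu 2456:Tue 2460:Sun 2464:Fri 2468:Wed✓
Wednesday: 2356, 2384, 2412, 2440, 2468 → 5.

5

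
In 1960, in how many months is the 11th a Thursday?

2

Check the 11th of each month of 1960: Jan 11: Mon, Feb 11: Thu, Mar 11: Fri, Apr 11: Mon, May 11: Wed, Jun 11: Sat, Jul 11: Mon, Aug 11: Thu, Sep 11: Sun, Oct 11: Tue, Nov 11: Fri, Dec 11: Sun.
Thursday occurs in February, August — 2 months.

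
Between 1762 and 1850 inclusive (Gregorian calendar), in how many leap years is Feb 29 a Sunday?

2

Leap years in 1762–1850: 21 of them.
Feb 29 weekday advances by 5 (mod 7) from one leap year to the next four years later (or differs when a century non-leap intervenes).
Leap-day weekdays: 1764:Wed 1768:Mon 1772:Sat 1776:Thu 1780:Tue 1784:Sun✓ 1788:Fri 1792:Wed 1796:Mon 1804:Wed 1808:Mon 1812:Sat 1816:Thu 1820:Tue 1824:Sun✓ 1828:Fri 1832:Wed 1836:Mon 1840:Sat 1844:Thu 1848:Tue
Sunday: 1784, 1824 → 2.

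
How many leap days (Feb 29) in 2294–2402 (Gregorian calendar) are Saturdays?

Leap years in 2294–2402: 26 of them.
Feb 29 weekday advances by 5 (mod 7) from one leap year to the next four years later (or differs when a century non-leap intervenes).
Leap-day weekdays: 2296:Sat✓ 2304:Mon 2308:Sat✓ 2312:Thu 2316:Tue 2320:Sun 2324:Fri 2328:Wed 2332:Mon 2336:Sat✓ 2340:Thu 2344:Tue 2348:Sun 2352:Fri 2356:Wed 2360:Mon 2364:Sat✓ 2368:Thu 2372:Tue 2376:Sun 2380:Fri 2384:Wed 2388:Mon 2392:Sat✓ 2396:Thu 2400:Tue
Saturday: 2296, 2308, 2336, 2364, 2392 → 5.

5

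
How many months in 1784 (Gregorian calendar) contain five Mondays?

4

A month of length L has five Mondays iff its first Monday is on day ≤ L−28 (so day 1–3 in a 31-day month, 1–2 in a 30-day month, day 1 in a leap February).
Checking each month of 1784: Jan starts Thu (31d); Feb starts Sun (29d); Mar starts Mon (31d) ✓; Apr starts Thu (30d); May starts Sat (31d) ✓; Jun starts Tue (30d); Jul starts Thu (31d); Aug starts Sun (31d) ✓; Sep starts Wed (30d); Oct starts Fri (31d); Nov starts Mon (30d) ✓; Dec starts Wed (31d).
Five-Monday months: March, May, August, November → 4.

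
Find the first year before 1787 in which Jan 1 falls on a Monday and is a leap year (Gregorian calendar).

Jan 1 advances by 2 weekdays after a leap year and by 1 after a common year.
1787: Jan 1 is Monday.
1786: Sunday
1785: Saturday
1784: Thursday (leap)
1783: Wednesday
1782: Tuesday
1781: Monday
1780: Saturday (leap)
1779: Friday
1778: Thursday
1777: Wednesday
1776: Monday (leap)
1776 begins on a Monday and is a leap year.

1776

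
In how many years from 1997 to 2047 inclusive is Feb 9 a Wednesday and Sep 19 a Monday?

Check each year's weekday for Feb 9 and Sep 19:
  1997: Sun/Fri  1998: Mon/Sat  1999: Tue/Sun  2000: Wed/Tue  2001: Fri/Wed  2002: Sat/Thu  2003: Sun/Fri  2004: Mon/Sun  2005: Wed/Mon ✓  2006: Thu/Tue  2007: Fri/Wed  2008: Sat/Fri  2009: Mon/Sat  2010: Tue/Sun  …(23 more)…  2034: Thu/Tue  2035: Fri/Wed  2036: Sat/Fri  2037: Mon/Sat  2038: Tue/Sun  2039: Wed/Mon ✓  2040: Thu/Wed  2041: Sat/Thu  2042: Sun/Fri  2043: Mon/Sat  2044: Tue/Mon  2045: Thu/Tue  2046: Fri/Wed  2047: Sat/Thu
Both conditions hold in: 2005, 2011, 2022, 2033, 2039 — 5.

5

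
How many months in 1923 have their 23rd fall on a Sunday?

Check the 23rd of each month of 1923: Jan 23: Tue, Feb 23: Fri, Mar 23: Fri, Apr 23: Mon, May 23: Wed, Jun 23: Sat, Jul 23: Mon, Aug 23: Thu, Sep 23: Sun, Oct 23: Tue, Nov 23: Fri, Dec 23: Sun.
Sunday occurs in September, December — 2 months.

2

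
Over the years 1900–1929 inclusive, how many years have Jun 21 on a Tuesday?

4

Track Jun 21's weekday year by year (advancing +1, or +2 across a Feb 29):
  1900: Thu  1901: Fri (+1)  1902: Sat (+1)  1903: Sun (+1)  1904: Tue (+2) ✓
  1905: Wed (+1)  1906: Thu (+1)  1907: Fri (+1)  1908: Sun (+2)  1909: Mon (+1)
  1910: Tue (+1) ✓  1911: Wed (+1)  1912: Fri (+2)  1913: Sat (+1)  1914: Sun (+1)
  1915: Mon (+1)  1916: Wed (+2)  1917: Thu (+1)  1918: Fri (+1)  1919: Sat (+1)
  1920: Mon (+2)  1921: Tue (+1) ✓  1922: Wed (+1)  1923: Thu (+1)  1924: Sat (+2)
  1925: Sun (+1)  1926: Mon (+1)  1927: Tue (+1) ✓  1928: Thu (+2)  1929: Fri (+1)
Tuesday years: 1904, 1910, 1921, 1927 — 4 in total.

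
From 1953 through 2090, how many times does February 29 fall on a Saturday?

Leap years in 1953–2090: 34 of them.
Feb 29 weekday advances by 5 (mod 7) from one leap year to the next four years later (or differs when a century non-leap intervenes).
Leap-day weekdays: 1956:Wed 1960:Mon 1964:Sat✓ 1968:Thu 1972:Tue 1976:Sun 1980:Fri 1984:Wed 1988:Mon 1992:Sat✓ 1996:Thu 2000:Tue 2004:Sun …(8 more)… 2040:Wed 2044:Mon 2048:Sat✓ 2052:Thu 2056:Tue 2060:Sun 2064:Fri 2068:Wed 2072:Mon 2076:Sat✓ 2080:Thu 2084:Tue 2088:Sun
Saturday: 1964, 1992, 2020, 2048, 2076 → 5.

5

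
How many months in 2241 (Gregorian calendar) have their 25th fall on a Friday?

Check the 25th of each month of 2241: Jan 25: Mon, Feb 25: Thu, Mar 25: Thu, Apr 25: Sun, May 25: Tue, Jun 25: Fri, Jul 25: Sun, Aug 25: Wed, Sep 25: Sat, Oct 25: Mon, Nov 25: Thu, Dec 25: Sat.
Friday occurs in June — 1 month.

1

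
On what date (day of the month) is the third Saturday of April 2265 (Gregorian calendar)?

April 1, 2265 is a Saturday, so the first Saturday is the 1st.
The third Saturday is 1 + 14 = 15.

15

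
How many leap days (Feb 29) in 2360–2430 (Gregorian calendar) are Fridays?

Leap years in 2360–2430: 18 of them.
Feb 29 weekday advances by 5 (mod 7) from one leap year to the next four years later (or differs when a century non-leap intervenes).
Leap-day weekdays: 2360:Mon 2364:Sat 2368:Thu 2372:Tue 2376:Sun 2380:Fri✓ 2384:Wed 2388:Mon 2392:Sat 2396:Thu 2400:Tue 2404:Sun 2408:Fri✓ 2412:Wed 2416:Mon 2420:Sat 2424:Thu 2428:Tue
Friday: 2380, 2408 → 2.

2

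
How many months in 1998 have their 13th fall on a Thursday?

1

Check the 13th of each month of 1998: Jan 13: Tue, Feb 13: Fri, Mar 13: Fri, Apr 13: Mon, May 13: Wed, Jun 13: Sat, Jul 13: Mon, Aug 13: Thu, Sep 13: Sun, Oct 13: Tue, Nov 13: Fri, Dec 13: Sun.
Thursday occurs in August — 1 month.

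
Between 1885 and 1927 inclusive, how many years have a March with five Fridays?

March has 31 days; it has five Fridays when Friday falls among the first (month-length − 28) days — i.e. when March 1 is one of Friday/Thursday/Wednesday.
March 1 by year: 1885:Sun 1886:Mon 1887:Tue 1888:Thu✓ 1889:Fri✓ 1890:Sat 1891:Sun 1892:Tue 1893:Wed✓ 1894:Thu✓ 1895:Fri✓ 1896:Sun 1897:Mon 1898:Tue 1899:Wed✓ …(13 more)… 1913:Sat 1914:Sun 1915:Mon 1916:Wed✓ 1917:Thu✓ 1918:Fri✓ 1919:Sat 1920:Mon 1921:Tue 1922:Wed✓ 1923:Thu✓ 1924:Sat 1925:Sun 1926:Mon 1927:Tue
Years with five Fridays: 1888, 1889, 1893, 1894, 1895, 1899, 1900, 1901, 1905, 1906, 1907, 1911, 1912, 1916, 1917, 1918, 1922, 1923 → 18.

18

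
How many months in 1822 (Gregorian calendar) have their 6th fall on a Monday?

1

Check the 6th of each month of 1822: Jan 6: Sun, Feb 6: Wed, Mar 6: Wed, Apr 6: Sat, May 6: Mon, Jun 6: Thu, Jul 6: Sat, Aug 6: Tue, Sep 6: Fri, Oct 6: Sun, Nov 6: Wed, Dec 6: Fri.
Monday occurs in May — 1 month.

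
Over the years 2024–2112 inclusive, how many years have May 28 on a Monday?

Track May 28's weekday year by year (advancing +1, or +2 across a Feb 29):
  2024: Tue  2025: Wed (+1)  2026: Thu (+1)  2027: Fri (+1)  2028: Sun (+2)
  2029: Mon (+1) ✓  2030: Tue (+1)  2031: Wed (+1)  2032: Fri (+2)  2033: Sat (+1)
  2034: Sun (+1)  2035: Mon (+1) ✓  2036: Wed (+2)  2037: Thu (+1)  … (61 more years) …
  2099: Thu (+1)  2100: Fri (+1)  2101: Sat (+1)  2102: Sun (+1)  2103: Mon (+1) ✓
  2104: Wed (+2)  2105: Thu (+1)  2106: Fri (+1)  2107: Sat (+1)  2108: Mon (+2) ✓
  2109: Tue (+1)  2110: Wed (+1)  2111: Thu (+1)  2112: Sat (+2)
Monday years: 2029, 2035, 2040, 2046, 2057, 2063, 2068, 2074, 2085, 2091, 2096, 2103, 2108 — 13 in total.

13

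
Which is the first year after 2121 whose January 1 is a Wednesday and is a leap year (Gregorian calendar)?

2144

Jan 1 advances by 2 weekdays after a leap year and by 1 after a common year.
2121: Jan 1 is Wednesday.
2122: Thursday
2123: Friday
2124: Saturday (leap)
2125: Monday
2126: Tuesday
2127: Wednesday
2128: Thursday (leap)
2129: Saturday
2130: Sunday
2131: Monday
2132: Tuesday (leap)
2133: Thursday
2134: Friday
2135: Saturday
2136: Sunday (leap)
2137: Tuesday
2138: Wednesday
2139: Thursday
2140: Friday (leap)
2141: Sunday
2142: Monday
2143: Tuesday
2144: Wednesday (leap)
2144 begins on a Wednesday and is a leap year.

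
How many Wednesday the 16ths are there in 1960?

2

Check the 16th of each month of 1960: Jan 16: Sat, Feb 16: Tue, Mar 16: Wed, Apr 16: Sat, May 16: Mon, Jun 16: Thu, Jul 16: Sat, Aug 16: Tue, Sep 16: Fri, Oct 16: Sun, Nov 16: Wed, Dec 16: Fri.
Wednesday occurs in March, November — 2 months.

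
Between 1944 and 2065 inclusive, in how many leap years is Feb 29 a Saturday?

Leap years in 1944–2065: 31 of them.
Feb 29 weekday advances by 5 (mod 7) from one leap year to the next four years later (or differs when a century non-leap intervenes).
Leap-day weekdays: 1944:Tue 1948:Sun 1952:Fri 1956:Wed 1960:Mon 1964:Sat✓ 1968:Thu 1972:Tue 1976:Sun 1980:Fri 1984:Wed 1988:Mon 1992:Sat✓ …(5 more)… 2016:Mon 2020:Sat✓ 2024:Thu 2028:Tue 2032:Sun 2036:Fri 2040:Wed 2044:Mon 2048:Sat✓ 2052:Thu 2056:Tue 2060:Sun 2064:Fri
Saturday: 1964, 1992, 2020, 2048 → 4.

4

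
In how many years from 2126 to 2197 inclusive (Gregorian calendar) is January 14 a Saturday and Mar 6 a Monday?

8

Check each year's weekday for January 14 and Mar 6:
  2126: Mon/Wed  2127: Tue/Thu  2128: Wed/Sat  2129: Fri/Sun  2130: Sat/Mon ✓  2131: Sun/Tue  2132: Mon/Thu  2133: Wed/Fri  2134: Thu/Sat  2135: Fri/Sun  2136: Sat/Tue  2137: Mon/Wed  2138: Tue/Thu  2139: Wed/Fri  …(44 more)…  2184: Wed/Sat  2185: Fri/Sun  2186: Sat/Mon ✓  2187: Sun/Tue  2188: Mon/Thu  2189: Wed/Fri  2190: Thu/Sat  2191: Fri/Sun  2192: Sat/Tue  2193: Mon/Wed  2194: Tue/Thu  2195: Wed/Fri  2196: Thu/Sun  2197: Sat/Mon ✓
Both conditions hold in: 2130, 2141, 2147, 2158, 2169, 2175, 2186, 2197 — 8.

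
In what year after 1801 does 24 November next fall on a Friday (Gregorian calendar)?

1809

From one year to the next, a fixed date's weekday advances by 1, or by 2 when a Feb 29 lies between the two dates.
1801: November 24 is Tuesday.
1802: Wednesday (+1)
1803: Thursday (+1)
1804: Saturday (+2)
1805: Sunday (+1)
1806: Monday (+1)
1807: Tuesday (+1)
1808: Thursday (+2)
1809: Friday (+1)
24 November falls on a Friday in 1809.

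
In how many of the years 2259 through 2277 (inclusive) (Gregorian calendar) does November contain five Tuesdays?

November has 30 days; it has five Tuesdays when Tuesday falls among the first (month-length − 28) days — i.e. when November 1 is one of Tuesday/Monday.
November 1 by year: 2259:Tue✓ 2260:Thu 2261:Fri 2262:Sat 2263:Sun 2264:Tue✓ 2265:Wed 2266:Thu 2267:Fri 2268:Sun 2269:Mon✓ 2270:Tue✓ 2271:Wed 2272:Fri 2273:Sat 2274:Sun 2275:Mon✓ 2276:Wed 2277:Thu
Years with five Tuesdays: 2259, 2264, 2269, 2270, 2275 → 5.

5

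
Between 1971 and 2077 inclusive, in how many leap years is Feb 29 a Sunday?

Leap years in 1971–2077: 27 of them.
Feb 29 weekday advances by 5 (mod 7) from one leap year to the next four years later (or differs when a century non-leap intervenes).
Leap-day weekdays: 1972:Tue 1976:Sun✓ 1980:Fri 1984:Wed 1988:Mon 1992:Sat 1996:Thu 2000:Tue 2004:Sun✓ 2008:Fri 2012:Wed 2016:Mon 2020:Sat 2024:Thu 2028:Tue 2032:Sun✓ 2036:Fri 2040:Wed 2044:Mon 2048:Sat 2052:Thu 2056:Tue 2060:Sun✓ 2064:Fri 2068:Wed 2072:Mon 2076:Sat
Sunday: 1976, 2004, 2032, 2060 → 4.

4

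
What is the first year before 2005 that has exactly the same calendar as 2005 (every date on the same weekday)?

Two years share a calendar iff Jan 1 falls on the same weekday and both are leap or both are common. 2005: Jan 1 is Saturday, common year.
2004: Jan 1 Thursday, leap
2003: Jan 1 Wednesday, common
2002: Jan 1 Tuesday, common
2001: Jan 1 Monday, common
2000: Jan 1 Saturday, leap
1999: Jan 1 Friday, common
1998: Jan 1 Thursday, common
1997: Jan 1 Wednesday, common
1996: Jan 1 Monday, leap
1995: Jan 1 Sunday, common
1994: Jan 1 Saturday, common
1994 matches on both conditions.

1994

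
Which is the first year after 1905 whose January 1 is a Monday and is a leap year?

Jan 1 advances by 2 weekdays after a leap year and by 1 after a common year.
1905: Jan 1 is Sunday.
1906: Monday
1907: Tuesday
1908: Wednesday (leap)
1909: Friday
1910: Saturday
1911: Sunday
1912: Monday (leap)
1912 begins on a Monday and is a leap year.

1912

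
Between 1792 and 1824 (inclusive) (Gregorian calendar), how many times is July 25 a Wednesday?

5

Track July 25's weekday year by year (advancing +1, or +2 across a Feb 29):
  1792: Wed ✓  1793: Thu (+1)  1794: Fri (+1)  1795: Sat (+1)  1796: Mon (+2)
  1797: Tue (+1)  1798: Wed (+1) ✓  1799: Thu (+1)  1800: Fri (+1)  1801: Sat (+1)
  1802: Sun (+1)  1803: Mon (+1)  1804: Wed (+2) ✓  1805: Thu (+1)  … (5 more years) …
  1811: Thu (+1)  1812: Sat (+2)  1813: Sun (+1)  1814: Mon (+1)  1815: Tue (+1)
  1816: Thu (+2)  1817: Fri (+1)  1818: Sat (+1)  1819: Sun (+1)  1820: Tue (+2)
  1821: Wed (+1) ✓  1822: Thu (+1)  1823: Fri (+1)  1824: Sun (+2)
Wednesday years: 1792, 1798, 1804, 1810, 1821 — 5 in total.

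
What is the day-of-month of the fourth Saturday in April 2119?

22

April 1, 2119 is a Saturday, so the first Saturday is the 1st.
The fourth Saturday is 1 + 21 = 22.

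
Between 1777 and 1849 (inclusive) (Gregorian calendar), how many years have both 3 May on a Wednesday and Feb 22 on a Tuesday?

Check each year's weekday for 3 May and Feb 22:
  1777: Sat/Sat  1778: Sun/Sun  1779: Mon/Mon  1780: Wed/Tue ✓  1781: Thu/Thu  1782: Fri/Fri  1783: Sat/Sat  1784: Mon/Sun  1785: Tue/Tue  1786: Wed/Wed  1787: Thu/Thu  1788: Sat/Fri  1789: Sun/Sun  1790: Mon/Mon  …(45 more)…  1836: Tue/Mon  1837: Wed/Wed  1838: Thu/Thu  1839: Fri/Fri  1840: Sun/Sat  1841: Mon/Mon  1842: Tue/Tue  1843: Wed/Wed  1844: Fri/Thu  1845: Sat/Sat  1846: Sun/Sun  1847: Mon/Mon  1848: Wed/Tue ✓  1849: Thu/Thu
Both conditions hold in: 1780, 1820, 1848 — 3.

3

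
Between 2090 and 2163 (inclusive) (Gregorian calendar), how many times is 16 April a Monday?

Track 16 April's weekday year by year (advancing +1, or +2 across a Feb 29):
  2090: Sun  2091: Mon (+1) ✓  2092: Wed (+2)  2093: Thu (+1)  2094: Fri (+1)
  2095: Sat (+1)  2096: Mon (+2) ✓  2097: Tue (+1)  2098: Wed (+1)  2099: Thu (+1)
  2100: Fri (+1)  2101: Sat (+1)  2102: Sun (+1)  2103: Mon (+1) ✓  … (46 more years) …
  2150: Thu (+1)  2151: Fri (+1)  2152: Sun (+2)  2153: Mon (+1) ✓  2154: Tue (+1)
  2155: Wed (+1)  2156: Fri (+2)  2157: Sat (+1)  2158: Sun (+1)  2159: Mon (+1) ✓
  2160: Wed (+2)  2161: Thu (+1)  2162: Fri (+1)  2163: Sat (+1)
Monday years: 2091, 2096, 2103, 2108, 2114, 2125, 2131, 2136, 2142, 2153, 2159 — 11 in total.

11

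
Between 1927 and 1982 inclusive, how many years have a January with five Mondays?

24

January has 31 days; it has five Mondays when Monday falls among the first (month-length − 28) days — i.e. when January 1 is one of Monday/Sunday/Saturday.
January 1 by year: 1927:Sat✓ 1928:Sun✓ 1929:Tue 1930:Wed 1931:Thu 1932:Fri 1933:Sun✓ 1934:Mon✓ 1935:Tue 1936:Wed 1937:Fri 1938:Sat✓ 1939:Sun✓ 1940:Mon✓ 1941:Wed …(26 more)… 1968:Mon✓ 1969:Wed 1970:Thu 1971:Fri 1972:Sat✓ 1973:Mon✓ 1974:Tue 1975:Wed 1976:Thu 1977:Sat✓ 1978:Sun✓ 1979:Mon✓ 1980:Tue 1981:Thu 1982:Fri
Years with five Mondays: 1927, 1928, 1933, 1934, 1938, 1939, 1940, 1944, 1945, 1949, 1950, 1951, 1955, 1956, 1961, 1962, 1966, 1967, 1968, 1972, 1973, 1977, 1978, 1979 → 24.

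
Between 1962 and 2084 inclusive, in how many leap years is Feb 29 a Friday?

4

Leap years in 1962–2084: 31 of them.
Feb 29 weekday advances by 5 (mod 7) from one leap year to the next four years later (or differs when a century non-leap intervenes).
Leap-day weekdays: 1964:Sat 1968:Thu 1972:Tue 1976:Sun 1980:Fri✓ 1984:Wed 1988:Mon 1992:Sat 1996:Thu 2000:Tue 2004:Sun 2008:Fri✓ 2012:Wed …(5 more)… 2036:Fri✓ 2040:Wed 2044:Mon 2048:Sat 2052:Thu 2056:Tue 2060:Sun 2064:Fri✓ 2068:Wed 2072:Mon 2076:Sat 2080:Thu 2084:Tue
Friday: 1980, 2008, 2036, 2064 → 4.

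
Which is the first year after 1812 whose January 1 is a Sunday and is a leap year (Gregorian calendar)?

Jan 1 advances by 2 weekdays after a leap year and by 1 after a common year.
1812: Jan 1 is Wednesday (leap).
1813: Friday
1814: Saturday
1815: Sunday
1816: Monday (leap)
1817: Wednesday
1818: Thursday
1819: Friday
1820: Saturday (leap)
1821: Monday
1822: Tuesday
1823: Wednesday
1824: Thursday (leap)
1825: Saturday
1826: Sunday
1827: Monday
1828: Tuesday (leap)
1829: Thursday
1830: Friday
1831: Saturday
1832: Sunday (leap)
1832 begins on a Sunday and is a leap year.

1832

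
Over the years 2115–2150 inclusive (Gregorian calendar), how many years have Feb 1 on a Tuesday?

5

Track Feb 1's weekday year by year (advancing +1, or +2 across a Feb 29):
  2115: Fri  2116: Sat (+1)  2117: Mon (+2)  2118: Tue (+1) ✓  2119: Wed (+1)
  2120: Thu (+1)  2121: Sat (+2)  2122: Sun (+1)  2123: Mon (+1)  2124: Tue (+1) ✓
  2125: Thu (+2)  2126: Fri (+1)  2127: Sat (+1)  2128: Sun (+1)  … (8 more years) …
  2137: Fri (+2)  2138: Sat (+1)  2139: Sun (+1)  2140: Mon (+1)  2141: Wed (+2)
  2142: Thu (+1)  2143: Fri (+1)  2144: Sat (+1)  2145: Mon (+2)  2146: Tue (+1) ✓
  2147: Wed (+1)  2148: Thu (+1)  2149: Sat (+2)  2150: Sun (+1)
Tuesday years: 2118, 2124, 2129, 2135, 2146 — 5 in total.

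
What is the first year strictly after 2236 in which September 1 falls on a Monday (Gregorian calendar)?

From one year to the next, a fixed date's weekday advances by 1, or by 2 when a Feb 29 lies between the two dates.
2236: September 1 is Thursday.
2237: Friday (+1)
2238: Saturday (+1)
2239: Sunday (+1)
2240: Tuesday (+2)
2241: Wednesday (+1)
2242: Thursday (+1)
2243: Friday (+1)
2244: Sunday (+2)
2245: Monday (+1)
September 1 falls on a Monday in 2245.

2245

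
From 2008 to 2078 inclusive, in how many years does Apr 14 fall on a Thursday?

Track Apr 14's weekday year by year (advancing +1, or +2 across a Feb 29):
  2008: Mon  2009: Tue (+1)  2010: Wed (+1)  2011: Thu (+1) ✓  2012: Sat (+2)
  2013: Sun (+1)  2014: Mon (+1)  2015: Tue (+1)  2016: Thu (+2) ✓  2017: Fri (+1)
  2018: Sat (+1)  2019: Sun (+1)  2020: Tue (+2)  2021: Wed (+1)  … (43 more years) …
  2065: Tue (+1)  2066: Wed (+1)  2067: Thu (+1) ✓  2068: Sat (+2)  2069: Sun (+1)
  2070: Mon (+1)  2071: Tue (+1)  2072: Thu (+2) ✓  2073: Fri (+1)  2074: Sat (+1)
  2075: Sun (+1)  2076: Tue (+2)  2077: Wed (+1)  2078: Thu (+1) ✓
Thursday years: 2011, 2016, 2022, 2033, 2039, 2044, 2050, 2061, 2067, 2072, 2078 — 11 in total.

11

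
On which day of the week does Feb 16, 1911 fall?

Thursday

January 1, 1911 is a Sunday.
February 16 is day 47 of the year, i.e. 46 days after Jan 1.
46 mod 7 = 4, so advance 4 weekdays from Sunday: Thursday.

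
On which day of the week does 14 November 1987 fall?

January 1, 1987 is a Thursday.
November 14 is day 318 of the year, i.e. 317 days after Jan 1.
317 mod 7 = 2, so advance 2 weekdays from Thursday: Saturday.

Saturday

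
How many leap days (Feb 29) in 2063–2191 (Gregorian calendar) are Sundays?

4

Leap years in 2063–2191: 31 of them.
Feb 29 weekday advances by 5 (mod 7) from one leap year to the next four years later (or differs when a century non-leap intervenes).
Leap-day weekdays: 2064:Fri 2068:Wed 2072:Mon 2076:Sat 2080:Thu 2084:Tue 2088:Sun✓ 2092:Fri 2096:Wed 2104:Fri 2108:Wed 2112:Mon 2116:Sat …(5 more)… 2140:Mon 2144:Sat 2148:Thu 2152:Tue 2156:Sun✓ 2160:Fri 2164:Wed 2168:Mon 2172:Sat 2176:Thu 2180:Tue 2184:Sun✓ 2188:Fri
Sunday: 2088, 2128, 2156, 2184 → 4.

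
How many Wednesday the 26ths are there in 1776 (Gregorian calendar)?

1

Check the 26th of each month of 1776: Jan 26: Fri, Feb 26: Mon, Mar 26: Tue, Apr 26: Fri, May 26: Sun, Jun 26: Wed, Jul 26: Fri, Aug 26: Mon, Sep 26: Thu, Oct 26: Sat, Nov 26: Tue, Dec 26: Thu.
Wednesday occurs in June — 1 month.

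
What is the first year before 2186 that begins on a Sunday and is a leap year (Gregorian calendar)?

Jan 1 advances by 2 weekdays after a leap year and by 1 after a common year.
2186: Jan 1 is Sunday.
2185: Saturday
2184: Thursday (leap)
2183: Wednesday
2182: Tuesday
2181: Monday
2180: Saturday (leap)
2179: Friday
2178: Thursday
2177: Wednesday
2176: Monday (leap)
2175: Sunday
2174: Saturday
2173: Friday
2172: Wednesday (leap)
2171: Tuesday
2170: Monday
2169: Sunday
2168: Friday (leap)
2167: Thursday
2166: Wednesday
2165: Tuesday
2164: Sunday (leap)
2164 begins on a Sunday and is a leap year.

2164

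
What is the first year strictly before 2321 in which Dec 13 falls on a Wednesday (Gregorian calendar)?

2316

From one year to the next, a fixed date's weekday advances by 1, or by 2 when a Feb 29 lies between the two dates.
2321: December 13 is Tuesday.
2320: Monday (−1)
2319: Saturday (−2)
2318: Friday (−1)
2317: Thursday (−1)
2316: Wednesday (−1)
Dec 13 falls on a Wednesday in 2316.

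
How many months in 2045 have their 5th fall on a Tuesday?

Check the 5th of each month of 2045: Jan 5: Thu, Feb 5: Sun, Mar 5: Sun, Apr 5: Wed, May 5: Fri, Jun 5: Mon, Jul 5: Wed, Aug 5: Sat, Sep 5: Tue, Oct 5: Thu, Nov 5: Sun, Dec 5: Tue.
Tuesday occurs in September, December — 2 months.

2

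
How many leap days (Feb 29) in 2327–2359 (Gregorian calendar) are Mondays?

Leap years in 2327–2359: 8 of them.
Feb 29 weekday advances by 5 (mod 7) from one leap year to the next four years later (or differs when a century non-leap intervenes).
Leap-day weekdays: 2328:Wed 2332:Mon✓ 2336:Sat 2340:Thu 2344:Tue 2348:Sun 2352:Fri 2356:Wed
Monday: 2332 → 1.

1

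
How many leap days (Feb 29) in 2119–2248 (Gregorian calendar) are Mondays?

5

Leap years in 2119–2248: 32 of them.
Feb 29 weekday advances by 5 (mod 7) from one leap year to the next four years later (or differs when a century non-leap intervenes).
Leap-day weekdays: 2120:Thu 2124:Tue 2128:Sun 2132:Fri 2136:Wed 2140:Mon✓ 2144:Sat 2148:Thu 2152:Tue 2156:Sun 2160:Fri 2164:Wed 2168:Mon✓ …(6 more)… 2196:Mon✓ 2204:Wed 2208:Mon✓ 2212:Sat 2216:Thu 2220:Tue 2224:Sun 2228:Fri 2232:Wed 2236:Mon✓ 2240:Sat 2244:Thu 2248:Tue
Monday: 2140, 2168, 2196, 2208, 2236 → 5.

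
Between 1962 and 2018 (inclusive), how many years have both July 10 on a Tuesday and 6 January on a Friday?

2

Check each year's weekday for July 10 and 6 January:
  1962: Tue/Sat  1963: Wed/Sun  1964: Fri/Mon  1965: Sat/Wed  1966: Sun/Thu  1967: Mon/Fri  1968: Wed/Sat  1969: Thu/Mon  1970: Fri/Tue  1971: Sat/Wed  1972: Mon/Thu  1973: Tue/Sat  1974: Wed/Sun  1975: Thu/Mon  …(29 more)…  2005: Sun/Thu  2006: Mon/Fri  2007: Tue/Sat  2008: Thu/Sun  2009: Fri/Tue  2010: Sat/Wed  2011: Sun/Thu  2012: Tue/Fri ✓  2013: Wed/Sun  2014: Thu/Mon  2015: Fri/Tue  2016: Sun/Wed  2017: Mon/Fri  2018: Tue/Sat
Both conditions hold in: 1984, 2012 — 2.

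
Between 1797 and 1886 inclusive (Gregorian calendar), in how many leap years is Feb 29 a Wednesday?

Leap years in 1797–1886: 21 of them.
Feb 29 weekday advances by 5 (mod 7) from one leap year to the next four years later (or differs when a century non-leap intervenes).
Leap-day weekdays: 1804:Wed✓ 1808:Mon 1812:Sat 1816:Thu 1820:Tue 1824:Sun 1828:Fri 1832:Wed✓ 1836:Mon 1840:Sat 1844:Thu 1848:Tue 1852:Sun 1856:Fri 1860:Wed✓ 1864:Mon 1868:Sat 1872:Thu 1876:Tue 1880:Sun 1884:Fri
Wednesday: 1804, 1832, 1860 → 3.

3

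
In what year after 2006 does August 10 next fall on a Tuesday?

From one year to the next, a fixed date's weekday advances by 1, or by 2 when a Feb 29 lies between the two dates.
2006: August 10 is Thursday.
2007: Friday (+1)
2008: Sunday (+2)
2009: Monday (+1)
2010: Tuesday (+1)
August 10 falls on a Tuesday in 2010.

2010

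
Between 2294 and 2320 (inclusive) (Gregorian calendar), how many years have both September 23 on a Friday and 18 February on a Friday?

2

Check each year's weekday for September 23 and 18 February:
  2294: Sun/Sun  2295: Mon/Mon  2296: Wed/Tue  2297: Thu/Thu  2298: Fri/Fri ✓  2299: Sat/Sat  2300: Sun/Sun  2301: Mon/Mon  2302: Tue/Tue  2303: Wed/Wed  2304: Fri/Thu  2305: Sat/Sat  2306: Sun/Sun  2307: Mon/Mon  2308: Wed/Tue  2309: Thu/Thu  2310: Fri/Fri ✓  2311: Sat/Sat  2312: Mon/Sun  2313: Tue/Tue  2314: Wed/Wed  2315: Thu/Thu  2316: Sat/Fri  2317: Sun/Sun  2318: Mon/Mon  2319: Tue/Tue  2320: Thu/Wed
Both conditions hold in: 2298, 2310 — 2.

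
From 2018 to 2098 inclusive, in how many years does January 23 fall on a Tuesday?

Track January 23's weekday year by year (advancing +1, or +2 across a Feb 29):
  2018: Tue ✓  2019: Wed (+1)  2020: Thu (+1)  2021: Sat (+2)  2022: Sun (+1)
  2023: Mon (+1)  2024: Tue (+1) ✓  2025: Thu (+2)  2026: Fri (+1)  2027: Sat (+1)
  2028: Sun (+1)  2029: Tue (+2) ✓  2030: Wed (+1)  2031: Thu (+1)  … (53 more years) …
  2085: Tue (+2) ✓  2086: Wed (+1)  2087: Thu (+1)  2088: Fri (+1)  2089: Sun (+2)
  2090: Mon (+1)  2091: Tue (+1) ✓  2092: Wed (+1)  2093: Fri (+2)  2094: Sat (+1)
  2095: Sun (+1)  2096: Mon (+1)  2097: Wed (+2)  2098: Thu (+1)
Tuesday years: 2018, 2024, 2029, 2035, 2046, 2052, 2057, 2063, 2074, 2080, 2085, 2091 — 12 in total.

12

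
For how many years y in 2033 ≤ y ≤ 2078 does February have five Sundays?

1

February has 28 days (29 in leap years); it has five Sundays when Sunday falls among the first (month-length − 28) days — i.e. when February 1 is Sunday in a leap year (never in a common year).
February 1 by year: 2033:Tue 2034:Wed 2035:Thu 2036:Fri 2037:Sun 2038:Mon 2039:Tue 2040:Wed 2041:Fri 2042:Sat 2043:Sun 2044:Mon 2045:Wed 2046:Thu 2047:Fri …(16 more)… 2064:Fri 2065:Sun 2066:Mon 2067:Tue 2068:Wed 2069:Fri 2070:Sat 2071:Sun 2072:Mon 2073:Wed 2074:Thu 2075:Fri 2076:Sat 2077:Mon 2078:Tue
Years with five Sundays: 2060 → 1.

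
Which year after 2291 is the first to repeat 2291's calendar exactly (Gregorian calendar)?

2303

Two years share a calendar iff Jan 1 falls on the same weekday and both are leap or both are common. 2291: Jan 1 is Thursday, common year.
2292: Jan 1 Friday, leap
2293: Jan 1 Sunday, common
2294: Jan 1 Monday, common
2295: Jan 1 Tuesday, common
2296: Jan 1 Wednesday, leap
2297: Jan 1 Friday, common
2298: Jan 1 Saturday, common
2299: Jan 1 Sunday, common
2300: Jan 1 Monday, common
2301: Jan 1 Tuesday, common
2302: Jan 1 Wednesday, common
2303: Jan 1 Thursday, common
2303 matches on both conditions.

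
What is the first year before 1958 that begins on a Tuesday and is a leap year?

Jan 1 advances by 2 weekdays after a leap year and by 1 after a common year.
1958: Jan 1 is Wednesday.
1957: Tuesday
1956: Sunday (leap)
1955: Saturday
1954: Friday
1953: Thursday
1952: Tuesday (leap)
1952 begins on a Tuesday and is a leap year.

1952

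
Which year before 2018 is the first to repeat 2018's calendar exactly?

2007

Two years share a calendar iff Jan 1 falls on the same weekday and both are leap or both are common. 2018: Jan 1 is Monday, common year.
2017: Jan 1 Sunday, common
2016: Jan 1 Friday, leap
2015: Jan 1 Thursday, common
2014: Jan 1 Wednesday, common
2013: Jan 1 Tuesday, common
2012: Jan 1 Sunday, leap
2011: Jan 1 Saturday, common
2010: Jan 1 Friday, common
2009: Jan 1 Thursday, common
2008: Jan 1 Tuesday, leap
2007: Jan 1 Monday, common
2007 matches on both conditions.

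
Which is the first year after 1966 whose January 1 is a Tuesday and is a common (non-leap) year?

1974

Jan 1 advances by 2 weekdays after a leap year and by 1 after a common year.
1966: Jan 1 is Saturday.
1967: Sunday
1968: Monday (leap)
1969: Wednesday
1970: Thursday
1971: Friday
1972: Saturday (leap)
1973: Monday
1974: Tuesday
1974 begins on a Tuesday and is a common year.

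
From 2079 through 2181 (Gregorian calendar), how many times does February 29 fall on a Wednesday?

4

Leap years in 2079–2181: 25 of them.
Feb 29 weekday advances by 5 (mod 7) from one leap year to the next four years later (or differs when a century non-leap intervenes).
Leap-day weekdays: 2080:Thu 2084:Tue 2088:Sun 2092:Fri 2096:Wed✓ 2104:Fri 2108:Wed✓ 2112:Mon 2116:Sat 2120:Thu 2124:Tue 2128:Sun 2132:Fri 2136:Wed✓ 2140:Mon 2144:Sat 2148:Thu 2152:Tue 2156:Sun 2160:Fri 2164:Wed✓ 2168:Mon 2172:Sat 2176:Thu 2180:Tue
Wednesday: 2096, 2108, 2136, 2164 → 4.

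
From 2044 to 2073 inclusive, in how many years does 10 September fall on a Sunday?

5

Track 10 September's weekday year by year (advancing +1, or +2 across a Feb 29):
  2044: Sat  2045: Sun (+1) ✓  2046: Mon (+1)  2047: Tue (+1)  2048: Thu (+2)
  2049: Fri (+1)  2050: Sat (+1)  2051: Sun (+1) ✓  2052: Tue (+2)  2053: Wed (+1)
  2054: Thu (+1)  2055: Fri (+1)  2056: Sun (+2) ✓  2057: Mon (+1)  2058: Tue (+1)
  2059: Wed (+1)  2060: Fri (+2)  2061: Sat (+1)  2062: Sun (+1) ✓  2063: Mon (+1)
  2064: Wed (+2)  2065: Thu (+1)  2066: Fri (+1)  2067: Sat (+1)  2068: Mon (+2)
  2069: Tue (+1)  2070: Wed (+1)  2071: Thu (+1)  2072: Sat (+2)  2073: Sun (+1) ✓
Sunday years: 2045, 2051, 2056, 2062, 2073 — 5 in total.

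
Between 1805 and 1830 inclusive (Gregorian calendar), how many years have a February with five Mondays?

February has 28 days (29 in leap years); it has five Mondays when Monday falls among the first (month-length − 28) days — i.e. when February 1 is Monday in a leap year (never in a common year).
February 1 by year: 1805:Fri 1806:Sat 1807:Sun 1808:Mon✓ 1809:Wed 1810:Thu 1811:Fri 1812:Sat 1813:Mon 1814:Tue 1815:Wed 1816:Thu 1817:Sat 1818:Sun 1819:Mon 1820:Tue 1821:Thu 1822:Fri 1823:Sat 1824:Sun 1825:Tue 1826:Wed 1827:Thu 1828:Fri 1829:Sun 1830:Mon
Years with five Mondays: 1808 → 1.

1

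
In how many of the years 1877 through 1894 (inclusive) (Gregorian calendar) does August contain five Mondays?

August has 31 days; it has five Mondays when Monday falls among the first (month-length − 28) days — i.e. when August 1 is one of Monday/Sunday/Saturday.
August 1 by year: 1877:Wed 1878:Thu 1879:Fri 1880:Sun✓ 1881:Mon✓ 1882:Tue 1883:Wed 1884:Fri 1885:Sat✓ 1886:Sun✓ 1887:Mon✓ 1888:Wed 1889:Thu 1890:Fri 1891:Sat✓ 1892:Mon✓ 1893:Tue 1894:Wed
Years with five Mondays: 1880, 1881, 1885, 1886, 1887, 1891, 1892 → 7.

7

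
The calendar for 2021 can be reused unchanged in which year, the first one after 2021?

Two years share a calendar iff Jan 1 falls on the same weekday and both are leap or both are common. 2021: Jan 1 is Friday, common year.
2022: Jan 1 Saturday, common
2023: Jan 1 Sunday, common
2024: Jan 1 Monday, leap
2025: Jan 1 Wednesday, common
2026: Jan 1 Thursday, common
2027: Jan 1 Friday, common
2027 matches on both conditions.

2027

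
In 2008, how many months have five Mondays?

4

A month of length L has five Mondays iff its first Monday is on day ≤ L−28 (so day 1–3 in a 31-day month, 1–2 in a 30-day month, day 1 in a leap February).
Checking each month of 2008: Jan starts Tue (31d); Feb starts Fri (29d); Mar starts Sat (31d) ✓; Apr starts Tue (30d); May starts Thu (31d); Jun starts Sun (30d) ✓; Jul starts Tue (31d); Aug starts Fri (31d); Sep starts Mon (30d) ✓; Oct starts Wed (31d); Nov starts Sat (30d); Dec starts Mon (31d) ✓.
Five-Monday months: March, June, September, December → 4.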